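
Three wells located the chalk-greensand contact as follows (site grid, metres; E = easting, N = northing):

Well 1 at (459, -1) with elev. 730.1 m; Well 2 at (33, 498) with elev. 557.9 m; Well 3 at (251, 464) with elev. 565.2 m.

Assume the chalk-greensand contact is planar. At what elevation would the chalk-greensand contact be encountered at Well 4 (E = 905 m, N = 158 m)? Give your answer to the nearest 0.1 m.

Two edge vectors: Well 1→Well 2 = (-426, 499, -172.2), Well 1→Well 3 = (-208, 465, -164.9).
Normal n = (Well 1→Well 2) × (Well 1→Well 3) = (-2212.1, -34429.8, -94298).
So ∂z/∂E = −n_x/n_z = −0.02346 and ∂z/∂N = −n_y/n_z = −0.36512.
Intercept c from Well 1: 730.1 + 10.77 − 0.37 = 740.50.
At (905, 158): z = −21.2 − 57.7 + 740.50 = 661.6 m.

661.6 m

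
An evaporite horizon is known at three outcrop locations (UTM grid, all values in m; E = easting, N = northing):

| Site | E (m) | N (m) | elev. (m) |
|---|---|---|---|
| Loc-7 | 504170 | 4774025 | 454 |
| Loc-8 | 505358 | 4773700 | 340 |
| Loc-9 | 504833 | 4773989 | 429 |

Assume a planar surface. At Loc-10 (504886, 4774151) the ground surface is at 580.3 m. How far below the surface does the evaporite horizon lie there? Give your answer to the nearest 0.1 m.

Two edge vectors: Loc-7→Loc-8 = (1188, -325, -114), Loc-7→Loc-9 = (663, -36, -25).
Normal n = (Loc-7→Loc-8) × (Loc-7→Loc-9) = (4021, -45882, 172707).
So ∂z/∂E = −n_x/n_z = −0.023282206 and ∂z/∂N = −n_y/n_z = 0.265663812.
Intercept c from Loc-7: 454 + 11738.19 − 1268285.68 = −1256093.49.
At (504886, 4774151): z_contact = −11754.86 + 1268319.15 − 1256093.49 = 470.80 m.
Depth below ground = 580.3 − 470.80 = 109.5 m.

109.5 m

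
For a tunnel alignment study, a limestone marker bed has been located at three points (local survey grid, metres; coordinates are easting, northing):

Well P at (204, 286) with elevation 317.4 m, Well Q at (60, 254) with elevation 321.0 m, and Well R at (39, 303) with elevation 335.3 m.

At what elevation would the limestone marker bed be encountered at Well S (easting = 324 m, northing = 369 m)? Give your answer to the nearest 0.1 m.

Let the plane be z = a·easting + b·northing + c.
Well Q−Well P: −144a − 32b = 3.6;  Well R−Well P: −165a + 17b = 17.9.
Solving gives a = −0.08204, b = 0.25668.
Then c = 317.4 − a·204 − b·286 = 260.73.
At (324, 369): z = −26.6 + 94.7 + 260.73 = 328.9 m.

328.9 m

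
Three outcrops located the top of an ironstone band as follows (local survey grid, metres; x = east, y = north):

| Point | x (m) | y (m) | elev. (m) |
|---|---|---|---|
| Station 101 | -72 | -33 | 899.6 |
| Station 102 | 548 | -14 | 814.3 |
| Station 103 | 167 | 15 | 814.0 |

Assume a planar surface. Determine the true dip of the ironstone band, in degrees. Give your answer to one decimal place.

Two edge vectors: Station 101→Station 102 = (620, 19, -85.3), Station 101→Station 103 = (239, 48, -85.6).
Normal n = (Station 101→Station 102) × (Station 101→Station 103) = (2468, 32685.3, 25219).
So ∂z/∂x = −n_x/n_z = −0.09786 and ∂z/∂y = −n_y/n_z = −1.29606.
Gradient magnitude |∇z| = √(a² + b²) = √(0.00958 + 1.67977) = 1.29975.
True dip = arctan(1.29975) = 52.4°, dipping toward N (azimuth ≈ 004°).

52.4°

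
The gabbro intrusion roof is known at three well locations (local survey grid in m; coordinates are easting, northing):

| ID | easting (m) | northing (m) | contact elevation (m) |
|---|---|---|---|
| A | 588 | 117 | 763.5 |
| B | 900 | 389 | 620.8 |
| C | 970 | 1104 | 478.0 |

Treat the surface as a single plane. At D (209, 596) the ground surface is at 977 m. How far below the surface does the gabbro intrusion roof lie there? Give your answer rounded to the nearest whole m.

Two edge vectors: A→B = (312, 272, -142.7), A→C = (382, 987, -285.5).
Normal n = (A→B) × (A→C) = (63188.9, 34564.6, 204040).
So ∂z/∂easting = −n_x/n_z = −0.30969 and ∂z/∂northing = −n_y/n_z = −0.16940.
Intercept c from A: 763.5 + 182.10 + 19.82 = 965.42.
At (209, 596): z_contact = −64.7 − 101.0 + 965.42 = 799.7 m.
Depth below ground = 977 − 799.7 = 177 m.

177 m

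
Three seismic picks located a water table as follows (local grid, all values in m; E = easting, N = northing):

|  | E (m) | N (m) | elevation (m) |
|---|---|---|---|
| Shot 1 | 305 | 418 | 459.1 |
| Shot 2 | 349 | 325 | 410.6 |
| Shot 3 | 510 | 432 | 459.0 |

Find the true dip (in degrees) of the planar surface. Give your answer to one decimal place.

Two edge vectors: Shot 1→Shot 2 = (44, -93, -48.5), Shot 1→Shot 3 = (205, 14, -0.1).
Normal n = (Shot 1→Shot 2) × (Shot 1→Shot 3) = (688.3, -9938.1, 19681).
So ∂z/∂E = −n_x/n_z = −0.03497 and ∂z/∂N = −n_y/n_z = 0.50496.
Gradient magnitude |∇z| = √(a² + b²) = √(0.00122 + 0.25498) = 0.50617.
True dip = arctan(0.50617) = 26.8°, dipping toward S (azimuth ≈ 176°).

26.8°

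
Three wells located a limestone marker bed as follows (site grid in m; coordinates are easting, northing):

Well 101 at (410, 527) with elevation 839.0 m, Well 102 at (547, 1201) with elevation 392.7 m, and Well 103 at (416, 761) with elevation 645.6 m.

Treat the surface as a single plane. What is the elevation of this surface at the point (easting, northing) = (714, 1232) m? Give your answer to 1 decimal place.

520.8 m

Let the plane be z = a·easting + b·northing + c.
Well 102−Well 101: 137a + 674b = −446.3;  Well 103−Well 101: 6a + 234b = −193.4.
Solving gives a = 0.925159, b = −0.850218.
Then c = 839 − a·410 − b·527 = 907.75.
At (714, 1232): z = 660.6 − 1047.5 + 907.75 = 520.8 m.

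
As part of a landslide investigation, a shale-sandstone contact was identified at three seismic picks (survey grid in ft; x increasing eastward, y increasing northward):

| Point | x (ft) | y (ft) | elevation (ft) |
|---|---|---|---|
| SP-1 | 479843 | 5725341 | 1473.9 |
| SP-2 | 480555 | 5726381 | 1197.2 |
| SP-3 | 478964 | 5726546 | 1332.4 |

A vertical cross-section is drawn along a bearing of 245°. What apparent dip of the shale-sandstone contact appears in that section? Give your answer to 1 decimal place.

10.1°

Two edge vectors: SP-1→SP-2 = (712, 1040, -276.7), SP-1→SP-3 = (-879, 1205, -141.5).
Normal n = (SP-1→SP-2) × (SP-1→SP-3) = (186263.5, 343967.3, 1772120).
So ∂z/∂x = −n_x/n_z = −0.10511 and ∂z/∂y = −n_y/n_z = −0.19410.
Unit vector along 245° is (sin 245°, cos 245°) = (-0.9063, -0.4226).
Slope in that direction = a·(-0.9063) + b·(-0.4226) = 0.17729.
Apparent dip = arctan|0.17729| = 10.1° (true dip is 12.4°, so apparent ≤ true as expected).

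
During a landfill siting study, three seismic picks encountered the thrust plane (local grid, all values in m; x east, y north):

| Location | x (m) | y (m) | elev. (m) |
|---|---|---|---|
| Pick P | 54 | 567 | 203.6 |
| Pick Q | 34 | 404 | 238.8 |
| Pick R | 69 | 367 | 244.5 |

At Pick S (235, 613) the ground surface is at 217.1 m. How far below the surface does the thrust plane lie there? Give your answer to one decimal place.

Let the plane be z = a·x + b·y + c.
Pick Q−Pick P: −20a − 163b = 35.2;  Pick R−Pick P: 15a − 200b = 40.9.
Solving gives a = −0.05792, b = −0.20884.
Then c = 203.6 − a·54 − b·567 = 325.14.
At (235, 613): z_contact = −13.61 − 128.02 + 325.14 = 183.51 m.
Depth below ground = 217.1 − 183.51 = 33.6 m.

33.6 m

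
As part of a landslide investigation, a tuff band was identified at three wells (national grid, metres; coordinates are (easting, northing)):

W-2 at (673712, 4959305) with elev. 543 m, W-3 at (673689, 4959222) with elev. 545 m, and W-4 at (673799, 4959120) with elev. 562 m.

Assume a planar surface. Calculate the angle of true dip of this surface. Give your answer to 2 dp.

6.72°

Let the plane be z = a·E + b·N + c.
W-3−W-2: −23a − 83b = 2;  W-4−W-2: 87a − 185b = 19.
Solving gives a = 0.10518, b = −0.05324.
Gradient magnitude |∇z| = √(a² + b²) = √(0.01106 + 0.00283) = 0.11788.
True dip = arctan(0.11788) = 6.72°, dipping toward WNW (azimuth ≈ 297°).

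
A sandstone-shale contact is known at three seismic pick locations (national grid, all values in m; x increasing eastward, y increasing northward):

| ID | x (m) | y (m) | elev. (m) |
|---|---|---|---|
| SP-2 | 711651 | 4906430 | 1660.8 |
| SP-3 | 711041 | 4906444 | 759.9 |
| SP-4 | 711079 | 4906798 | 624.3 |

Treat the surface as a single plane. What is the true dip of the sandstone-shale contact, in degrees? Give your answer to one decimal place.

57.4°

Two edge vectors: SP-2→SP-3 = (-610, 14, -900.9), SP-2→SP-4 = (-572, 368, -1036.5).
Normal n = (SP-2→SP-3) × (SP-2→SP-4) = (317020.2, -116950.2, -216472).
So ∂z/∂x = −n_x/n_z = 1.46449 and ∂z/∂y = −n_y/n_z = −0.54026.
Gradient magnitude |∇z| = √(a² + b²) = √(2.14472 + 0.29188) = 1.56096.
True dip = arctan(1.56096) = 57.4°, dipping toward WNW (azimuth ≈ 290°).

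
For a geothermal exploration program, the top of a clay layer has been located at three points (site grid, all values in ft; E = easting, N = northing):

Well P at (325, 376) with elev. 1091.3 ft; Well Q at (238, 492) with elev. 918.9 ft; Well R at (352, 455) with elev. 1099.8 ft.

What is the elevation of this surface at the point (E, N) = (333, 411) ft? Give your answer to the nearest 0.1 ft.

1089.3 ft

Two edge vectors: Well P→Well Q = (-87, 116, -172.4), Well P→Well R = (27, 79, 8.5).
Normal n = (Well P→Well Q) × (Well P→Well R) = (14605.6, -3915.3, -10005).
So ∂z/∂E = −n_x/n_z = 1.45983 and ∂z/∂N = −n_y/n_z = −0.39133.
Intercept c from Well P: 1091.3 − 474.44 + 147.14 = 764.00.
At (333, 411): z = 486.1 − 160.8 + 764.00 = 1089.3 ft.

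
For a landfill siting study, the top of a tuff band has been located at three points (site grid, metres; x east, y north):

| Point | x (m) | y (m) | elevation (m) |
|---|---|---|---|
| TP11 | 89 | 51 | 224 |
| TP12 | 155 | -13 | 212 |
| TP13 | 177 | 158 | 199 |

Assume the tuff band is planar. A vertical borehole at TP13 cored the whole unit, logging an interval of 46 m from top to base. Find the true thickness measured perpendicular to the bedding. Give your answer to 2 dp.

44.81 m

Let the plane be z = a·x + b·y + c.
TP12−TP11: 66a − 64b = −12;  TP13−TP11: 88a + 107b = −25.
Solving gives a = −0.22719, b = −0.04679.
|∇z| = √(a²+b²) = 0.23196, so dip δ = arctan(0.23196) = 13.06°.
True thickness = vertical thickness × cos δ = 46 × cos 13.06° = 44.81 m.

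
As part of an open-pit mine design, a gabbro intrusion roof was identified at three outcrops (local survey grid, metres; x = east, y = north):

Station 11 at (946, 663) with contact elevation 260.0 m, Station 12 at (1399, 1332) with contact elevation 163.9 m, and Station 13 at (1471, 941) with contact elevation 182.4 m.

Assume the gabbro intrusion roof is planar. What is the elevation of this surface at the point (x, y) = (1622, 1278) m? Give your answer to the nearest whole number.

Let the plane be z = a·x + b·y + c.
Station 12−Station 11: 453a + 669b = −96.1;  Station 13−Station 11: 525a + 278b = −77.6.
Solving gives a = −0.11185, b = −0.06791.
Then c = 260 − a·946 − b·663 = 410.83.
At (1622, 1278): z = −181.4 − 86.8 + 410.83 = 142.6 m.

143 m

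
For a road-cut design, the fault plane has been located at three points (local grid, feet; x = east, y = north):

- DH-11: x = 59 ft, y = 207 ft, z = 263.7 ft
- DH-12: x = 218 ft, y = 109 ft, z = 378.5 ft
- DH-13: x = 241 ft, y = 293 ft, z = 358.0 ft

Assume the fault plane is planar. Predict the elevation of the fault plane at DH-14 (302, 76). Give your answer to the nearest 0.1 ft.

435.6 ft

Two edge vectors: DH-11→DH-12 = (159, -98, 114.8), DH-11→DH-13 = (182, 86, 94.3).
Normal n = (DH-11→DH-12) × (DH-11→DH-13) = (-19114.2, 5899.9, 31510).
So ∂z/∂x = −n_x/n_z = 0.60661 and ∂z/∂y = −n_y/n_z = −0.18724.
Intercept c from DH-11: 263.7 − 35.79 + 38.76 = 266.67.
At (302, 76): z = 183.2 − 14.2 + 266.67 = 435.6 ft.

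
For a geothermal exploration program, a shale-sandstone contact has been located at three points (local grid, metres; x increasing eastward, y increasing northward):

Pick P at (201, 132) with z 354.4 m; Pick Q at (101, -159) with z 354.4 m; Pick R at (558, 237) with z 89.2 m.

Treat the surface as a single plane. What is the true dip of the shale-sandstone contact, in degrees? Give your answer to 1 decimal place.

41.1°

Let the plane be z = a·x + b·y + c.
Pick Q−Pick P: −100a − 291b = 0;  Pick R−Pick P: 357a + 105b = −265.2.
Solving gives a = −0.82638, b = 0.28398.
Gradient magnitude |∇z| = √(a² + b²) = √(0.68290 + 0.08064) = 0.87381.
True dip = arctan(0.87381) = 41.1°, dipping toward ESE (azimuth ≈ 109°).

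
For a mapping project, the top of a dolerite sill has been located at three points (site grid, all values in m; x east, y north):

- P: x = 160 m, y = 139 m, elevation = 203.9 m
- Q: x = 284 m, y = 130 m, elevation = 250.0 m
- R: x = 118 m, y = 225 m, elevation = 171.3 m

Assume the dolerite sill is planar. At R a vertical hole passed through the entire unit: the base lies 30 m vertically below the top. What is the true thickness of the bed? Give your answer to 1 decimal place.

27.7 m

Let the plane be z = a·x + b·y + c.
Q−P: 124a − 9b = 46.1;  R−P: −42a + 86b = −32.6.
Solving gives a = 0.35691, b = −0.20476.
|∇z| = √(a²+b²) = 0.41148, so dip δ = arctan(0.41148) = 22.37°.
True thickness = vertical thickness × cos δ = 30 × cos 22.37° = 27.7 m.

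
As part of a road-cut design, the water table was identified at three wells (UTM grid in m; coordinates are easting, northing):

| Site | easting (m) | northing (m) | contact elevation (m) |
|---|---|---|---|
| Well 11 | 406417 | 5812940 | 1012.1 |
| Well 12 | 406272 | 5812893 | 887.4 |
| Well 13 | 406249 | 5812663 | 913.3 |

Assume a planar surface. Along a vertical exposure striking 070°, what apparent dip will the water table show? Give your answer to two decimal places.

Let the plane be z = a·easting + b·northing + c.
Well 12−Well 11: −145a − 47b = −124.7;  Well 13−Well 11: −168a − 277b = −98.8.
Solving gives a = 0.92653, b = −0.20526.
Unit vector along 070° is (sin 70°, cos 70°) = (0.9397, 0.3420).
Slope in that direction = a·(0.9397) + b·(0.3420) = 0.80045.
Apparent dip = arctan|0.80045| = 38.68° (true dip is 43.5°, so apparent ≤ true as expected).

38.68°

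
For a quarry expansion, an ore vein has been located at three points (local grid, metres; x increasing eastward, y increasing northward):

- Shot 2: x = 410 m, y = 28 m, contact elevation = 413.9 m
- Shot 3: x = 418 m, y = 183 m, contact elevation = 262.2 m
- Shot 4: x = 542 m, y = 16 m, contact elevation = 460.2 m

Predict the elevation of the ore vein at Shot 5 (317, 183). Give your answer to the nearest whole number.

236 m

Two edge vectors: Shot 2→Shot 3 = (8, 155, -151.7), Shot 2→Shot 4 = (132, -12, 46.3).
Normal n = (Shot 2→Shot 3) × (Shot 2→Shot 4) = (5356.1, -20394.8, -20556).
So ∂z/∂x = −n_x/n_z = 0.26056 and ∂z/∂y = −n_y/n_z = −0.99216.
Intercept c from Shot 2: 413.9 − 106.83 + 27.78 = 334.85.
At (317, 183): z = 82.6 − 181.6 + 334.85 = 235.9 m.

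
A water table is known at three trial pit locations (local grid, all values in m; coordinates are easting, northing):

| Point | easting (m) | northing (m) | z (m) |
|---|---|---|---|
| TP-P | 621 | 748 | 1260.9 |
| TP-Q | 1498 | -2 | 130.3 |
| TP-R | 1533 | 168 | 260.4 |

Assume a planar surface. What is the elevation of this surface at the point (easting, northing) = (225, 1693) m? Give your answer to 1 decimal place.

2302.8 m

Let the plane be z = a·easting + b·northing + c.
TP-Q−TP-P: 877a − 750b = −1130.6;  TP-R−TP-P: 912a − 580b = −1000.5.
Solving gives a = −0.539677, b = 0.876404.
Then c = 1260.9 − a·621 − b·748 = 940.49.
At (225, 1693): z = −121.4 + 1483.8 + 940.49 = 2302.8 m.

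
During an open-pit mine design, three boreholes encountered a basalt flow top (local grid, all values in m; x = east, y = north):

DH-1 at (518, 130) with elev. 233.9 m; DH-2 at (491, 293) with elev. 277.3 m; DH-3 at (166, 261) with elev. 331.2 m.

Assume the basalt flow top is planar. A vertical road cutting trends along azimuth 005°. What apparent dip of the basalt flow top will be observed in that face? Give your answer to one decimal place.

12.3°

Two edge vectors: DH-1→DH-2 = (-27, 163, 43.4), DH-1→DH-3 = (-352, 131, 97.3).
Normal n = (DH-1→DH-2) × (DH-1→DH-3) = (10174.5, -12649.7, 53839).
So ∂z/∂x = −n_x/n_z = −0.18898 and ∂z/∂y = −n_y/n_z = 0.23495.
Unit vector along 005° is (sin 5°, cos 5°) = (0.0872, 0.9962).
Slope in that direction = a·(0.0872) + b·(0.9962) = 0.21759.
Apparent dip = arctan|0.21759| = 12.3° (true dip is 16.8°, so apparent ≤ true as expected).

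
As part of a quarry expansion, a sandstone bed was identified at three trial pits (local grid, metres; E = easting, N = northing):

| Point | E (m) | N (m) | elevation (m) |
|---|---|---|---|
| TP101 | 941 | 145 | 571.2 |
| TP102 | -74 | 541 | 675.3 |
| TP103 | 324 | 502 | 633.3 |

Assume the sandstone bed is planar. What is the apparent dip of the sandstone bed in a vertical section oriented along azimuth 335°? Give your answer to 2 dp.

Two edge vectors: TP101→TP102 = (-1015, 396, 104.1), TP101→TP103 = (-617, 357, 62.1).
Normal n = (TP101→TP102) × (TP101→TP103) = (-12572.1, -1198.2, -118023).
So ∂z/∂E = −n_x/n_z = −0.10652 and ∂z/∂N = −n_y/n_z = −0.01015.
Unit vector along 335° is (sin 335°, cos 335°) = (-0.4226, 0.9063).
Slope in that direction = a·(-0.4226) + b·(0.9063) = 0.03582.
Apparent dip = arctan|0.03582| = 2.05° (true dip is 6.1°, so apparent ≤ true as expected).

2.05°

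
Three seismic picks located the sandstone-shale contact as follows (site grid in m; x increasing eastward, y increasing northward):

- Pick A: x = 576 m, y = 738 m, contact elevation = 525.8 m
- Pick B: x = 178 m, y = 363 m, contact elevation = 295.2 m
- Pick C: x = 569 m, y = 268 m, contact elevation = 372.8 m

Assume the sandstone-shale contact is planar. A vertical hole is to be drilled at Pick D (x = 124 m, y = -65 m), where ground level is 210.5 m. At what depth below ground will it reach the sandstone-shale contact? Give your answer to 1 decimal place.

Two edge vectors: Pick A→Pick B = (-398, -375, -230.6), Pick A→Pick C = (-7, -470, -153).
Normal n = (Pick A→Pick B) × (Pick A→Pick C) = (-51007, -59279.8, 184435).
So ∂z/∂x = −n_x/n_z = 0.27656 and ∂z/∂y = −n_y/n_z = 0.32141.
Intercept c from Pick A: 525.8 − 159.30 − 237.20 = 129.30.
At (124, -65): z_contact = 34.29 − 20.89 + 129.30 = 142.70 m.
Depth below ground = 210.5 − 142.70 = 67.8 m.

67.8 m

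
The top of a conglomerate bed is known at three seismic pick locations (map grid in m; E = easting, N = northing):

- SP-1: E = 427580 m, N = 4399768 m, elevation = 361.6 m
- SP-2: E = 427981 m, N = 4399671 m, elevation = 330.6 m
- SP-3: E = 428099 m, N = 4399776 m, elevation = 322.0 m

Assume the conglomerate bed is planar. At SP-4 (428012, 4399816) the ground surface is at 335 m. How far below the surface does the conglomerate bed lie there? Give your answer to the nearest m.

Let the plane be z = a·E + b·N + c.
SP-2−SP-1: 401a − 97b = −31;  SP-3−SP-1: 519a + 8b = −39.6.
Solving gives a = −0.07636085, b = 0.00391029.
Then c = 361.6 − a·427580 − b·4399768 = 15807.60.
At (428012, 4399816): z_contact = −32683.4 + 17204.6 + 15807.60 = 328.8 m.
Depth below ground = 335 − 328.8 = 6 m.

6 m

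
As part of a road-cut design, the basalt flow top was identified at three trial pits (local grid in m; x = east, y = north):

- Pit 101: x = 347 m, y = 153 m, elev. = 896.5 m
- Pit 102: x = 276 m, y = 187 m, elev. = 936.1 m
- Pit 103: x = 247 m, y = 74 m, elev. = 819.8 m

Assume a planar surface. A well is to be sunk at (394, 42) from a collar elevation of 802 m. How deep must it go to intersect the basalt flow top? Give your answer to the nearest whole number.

Two edge vectors: Pit 101→Pit 102 = (-71, 34, 39.6), Pit 101→Pit 103 = (-100, -79, -76.7).
Normal n = (Pit 101→Pit 102) × (Pit 101→Pit 103) = (520.6, -9405.7, 9009).
So ∂z/∂x = −n_x/n_z = −0.05779 and ∂z/∂y = −n_y/n_z = 1.04403.
Intercept c from Pit 101: 896.5 + 20.05 − 159.74 = 756.81.
At (394, 42): z_contact = −22.8 + 43.8 + 756.81 = 777.9 m.
Depth below ground = 802 − 777.9 = 24 m.

24 m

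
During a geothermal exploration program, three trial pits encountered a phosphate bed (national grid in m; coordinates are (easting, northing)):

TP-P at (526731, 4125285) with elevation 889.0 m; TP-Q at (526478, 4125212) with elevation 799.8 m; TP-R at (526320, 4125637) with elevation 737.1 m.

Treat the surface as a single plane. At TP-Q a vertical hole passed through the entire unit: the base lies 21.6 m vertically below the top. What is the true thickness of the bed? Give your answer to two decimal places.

Two edge vectors: TP-P→TP-Q = (-253, -73, -89.2), TP-P→TP-R = (-411, 352, -151.9).
Normal n = (TP-P→TP-Q) × (TP-P→TP-R) = (42487.1, -1769.5, -119059).
So ∂z/∂E = −n_x/n_z = 0.35686 and ∂z/∂N = −n_y/n_z = −0.01486.
|∇z| = √(a²+b²) = 0.35717, so dip δ = arctan(0.35717) = 19.66°.
True thickness = vertical thickness × cos δ = 21.6 × cos 19.66° = 20.34 m.

20.34 m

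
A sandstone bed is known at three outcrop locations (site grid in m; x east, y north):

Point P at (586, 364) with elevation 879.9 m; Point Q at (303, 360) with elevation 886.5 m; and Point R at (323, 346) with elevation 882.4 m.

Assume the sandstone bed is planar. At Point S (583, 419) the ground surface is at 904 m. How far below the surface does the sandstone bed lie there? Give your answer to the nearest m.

Let the plane be z = a·x + b·y + c.
Point Q−Point P: −283a − 4b = 6.6;  Point R−Point P: −263a − 18b = 2.5.
Solving gives a = −0.02692, b = 0.25440.
Then c = 879.9 − a·586 − b·364 = 803.07.
At (583, 419): z_contact = −15.7 + 106.6 + 803.07 = 894.0 m.
Depth below ground = 904 − 894.0 = 10 m.

10 m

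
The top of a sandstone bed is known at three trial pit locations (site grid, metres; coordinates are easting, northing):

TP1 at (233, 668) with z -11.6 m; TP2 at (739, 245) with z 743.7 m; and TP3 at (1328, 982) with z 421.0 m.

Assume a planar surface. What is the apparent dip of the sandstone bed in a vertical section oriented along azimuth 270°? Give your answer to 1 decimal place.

Let the plane be z = a·easting + b·northing + c.
TP2−TP1: 506a − 423b = 755.3;  TP3−TP1: 1095a + 314b = 432.6.
Solving gives a = 0.67541, b = −0.97764.
Unit vector along 270° is (sin 270°, cos 270°) = (-1.0000, -0.0000).
Slope in that direction = a·(-1.0000) + b·(-0.0000) = −0.67541.
Apparent dip = arctan|0.67541| = 34.0° (true dip is 49.9°, so apparent ≤ true as expected).

34.0°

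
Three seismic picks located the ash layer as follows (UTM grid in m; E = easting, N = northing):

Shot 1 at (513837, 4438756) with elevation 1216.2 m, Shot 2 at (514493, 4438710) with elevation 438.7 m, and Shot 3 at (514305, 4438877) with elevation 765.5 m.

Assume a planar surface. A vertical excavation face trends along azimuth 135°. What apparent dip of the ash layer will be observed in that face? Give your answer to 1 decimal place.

Let the plane be z = a·E + b·N + c.
Shot 2−Shot 1: 656a − 46b = −777.5;  Shot 3−Shot 1: 468a + 121b = −450.7.
Solving gives a = −1.13781, b = 0.67600.
Unit vector along 135° is (sin 135°, cos 135°) = (0.7071, -0.7071).
Slope in that direction = a·(0.7071) + b·(-0.7071) = −1.28256.
Apparent dip = arctan|1.28256| = 52.1° (true dip is 52.9°, so apparent ≤ true as expected).

52.1°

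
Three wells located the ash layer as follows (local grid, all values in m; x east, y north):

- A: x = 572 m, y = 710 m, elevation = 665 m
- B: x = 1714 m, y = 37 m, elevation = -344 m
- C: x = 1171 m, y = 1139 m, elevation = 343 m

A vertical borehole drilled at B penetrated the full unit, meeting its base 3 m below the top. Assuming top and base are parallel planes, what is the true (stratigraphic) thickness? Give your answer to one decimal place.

Two edge vectors: A→B = (1142, -673, -1009), A→C = (599, 429, -322).
Normal n = (A→B) × (A→C) = (649567, -236667, 893045).
So ∂z/∂x = −n_x/n_z = −0.72736 and ∂z/∂y = −n_y/n_z = 0.26501.
|∇z| = √(a²+b²) = 0.77414, so dip δ = arctan(0.77414) = 37.74°.
True thickness = vertical thickness × cos δ = 3 × cos 37.74° = 2.4 m.

2.4 m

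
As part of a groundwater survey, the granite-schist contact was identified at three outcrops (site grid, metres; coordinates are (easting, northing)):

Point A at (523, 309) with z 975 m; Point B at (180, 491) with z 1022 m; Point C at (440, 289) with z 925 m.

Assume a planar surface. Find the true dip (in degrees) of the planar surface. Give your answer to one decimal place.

45.8°

Let the plane be z = a·E + b·N + c.
Point B−Point A: −343a + 182b = 47;  Point C−Point A: −83a − 20b = −50.
Solving gives a = 0.37148, b = 0.95834.
Gradient magnitude |∇z| = √(a² + b²) = √(0.13800 + 0.91842) = 1.02783.
True dip = arctan(1.02783) = 45.8°, dipping toward SSW (azimuth ≈ 201°).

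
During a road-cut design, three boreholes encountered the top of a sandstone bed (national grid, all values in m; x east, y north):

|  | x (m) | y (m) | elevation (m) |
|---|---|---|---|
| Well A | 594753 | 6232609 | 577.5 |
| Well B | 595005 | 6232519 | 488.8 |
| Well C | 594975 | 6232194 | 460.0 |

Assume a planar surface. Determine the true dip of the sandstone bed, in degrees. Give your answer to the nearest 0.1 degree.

Let the plane be z = a·x + b·y + c.
Well B−Well A: 252a − 90b = −88.7;  Well C−Well A: 222a − 415b = −117.5.
Solving gives a = −0.31011, b = 0.11724.
Gradient magnitude |∇z| = √(a² + b²) = √(0.09617 + 0.01375) = 0.33153.
True dip = arctan(0.33153) = 18.3°, dipping toward ESE (azimuth ≈ 111°).

18.3°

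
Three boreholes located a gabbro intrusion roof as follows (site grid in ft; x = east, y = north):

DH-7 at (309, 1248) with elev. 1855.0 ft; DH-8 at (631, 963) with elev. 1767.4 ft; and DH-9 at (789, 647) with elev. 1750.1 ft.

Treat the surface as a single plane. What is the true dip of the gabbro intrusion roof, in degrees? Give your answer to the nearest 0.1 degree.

Two edge vectors: DH-7→DH-8 = (322, -285, -87.6), DH-7→DH-9 = (480, -601, -104.9).
Normal n = (DH-7→DH-8) × (DH-7→DH-9) = (-22751.1, -8270.2, -56722).
So ∂z/∂x = −n_x/n_z = −0.40110 and ∂z/∂y = −n_y/n_z = −0.14580.
Gradient magnitude |∇z| = √(a² + b²) = √(0.16088 + 0.02126) = 0.42678.
True dip = arctan(0.42678) = 23.1°, dipping toward ENE (azimuth ≈ 070°).

23.1°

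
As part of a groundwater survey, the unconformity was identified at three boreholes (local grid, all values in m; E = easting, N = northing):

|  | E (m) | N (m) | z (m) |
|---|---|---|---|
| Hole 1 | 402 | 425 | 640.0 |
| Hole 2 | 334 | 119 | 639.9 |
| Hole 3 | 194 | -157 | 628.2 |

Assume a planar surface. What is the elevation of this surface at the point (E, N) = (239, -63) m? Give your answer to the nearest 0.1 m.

Let the plane be z = a·E + b·N + c.
Hole 2−Hole 1: −68a − 306b = −0.1;  Hole 3−Hole 1: −208a − 582b = −11.8.
Solving gives a = 0.14758, b = −0.03247.
Then c = 640 − a·402 − b·425 = 594.47.
At (239, -63): z = 35.3 + 2.0 + 594.47 = 631.8 m.

631.8 m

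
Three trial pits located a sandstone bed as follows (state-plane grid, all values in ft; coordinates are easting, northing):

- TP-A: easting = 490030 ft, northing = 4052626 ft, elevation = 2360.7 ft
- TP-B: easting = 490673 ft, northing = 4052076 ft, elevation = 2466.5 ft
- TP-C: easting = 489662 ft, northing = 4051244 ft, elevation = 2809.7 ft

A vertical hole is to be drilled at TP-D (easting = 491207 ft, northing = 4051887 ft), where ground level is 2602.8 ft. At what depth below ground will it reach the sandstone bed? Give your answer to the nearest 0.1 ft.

128.8 ft

Two edge vectors: TP-A→TP-B = (643, -550, 105.8), TP-A→TP-C = (-368, -1382, 449).
Normal n = (TP-A→TP-B) × (TP-A→TP-C) = (-100734.4, -327641.4, -1091026).
So ∂z/∂easting = −n_x/n_z = −0.092329972 and ∂z/∂northing = −n_y/n_z = −0.300305767.
Intercept c from TP-A: 2360.7 + 45244.46 + 1217026.96 = 1264632.12.
At (491207, 4051887): z_contact = −45353.13 − 1216805.03 + 1264632.12 = 2473.95 ft.
Depth below ground = 2602.8 − 2473.95 = 128.8 ft.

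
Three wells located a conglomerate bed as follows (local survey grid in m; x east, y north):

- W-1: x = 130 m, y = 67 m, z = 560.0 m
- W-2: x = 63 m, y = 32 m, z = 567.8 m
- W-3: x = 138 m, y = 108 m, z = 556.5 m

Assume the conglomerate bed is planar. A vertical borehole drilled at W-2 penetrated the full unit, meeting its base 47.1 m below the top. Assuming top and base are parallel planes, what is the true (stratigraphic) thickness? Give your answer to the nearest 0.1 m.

Two edge vectors: W-1→W-2 = (-67, -35, 7.8), W-1→W-3 = (8, 41, -3.5).
Normal n = (W-1→W-2) × (W-1→W-3) = (-197.3, -172.1, -2467).
So ∂z/∂x = −n_x/n_z = −0.07998 and ∂z/∂y = −n_y/n_z = −0.06976.
|∇z| = √(a²+b²) = 0.10613, so dip δ = arctan(0.10613) = 6.06°.
True thickness = vertical thickness × cos δ = 47.1 × cos 6.06° = 46.8 m.

46.8 m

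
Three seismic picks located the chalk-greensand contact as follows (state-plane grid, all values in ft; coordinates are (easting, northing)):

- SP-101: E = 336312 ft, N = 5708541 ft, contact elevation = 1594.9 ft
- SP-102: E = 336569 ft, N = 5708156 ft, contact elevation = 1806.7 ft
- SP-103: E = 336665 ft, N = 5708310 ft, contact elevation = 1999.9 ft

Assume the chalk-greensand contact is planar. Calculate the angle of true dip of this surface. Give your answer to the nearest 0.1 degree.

Let the plane be z = a·E + b·N + c.
SP-102−SP-101: 257a − 385b = 211.8;  SP-103−SP-101: 353a − 231b = 405.
Solving gives a = 1.39799, b = 0.38307.
Gradient magnitude |∇z| = √(a² + b²) = √(1.95437 + 0.14674) = 1.44952.
True dip = arctan(1.44952) = 55.4°, dipping toward WSW (azimuth ≈ 255°).

55.4°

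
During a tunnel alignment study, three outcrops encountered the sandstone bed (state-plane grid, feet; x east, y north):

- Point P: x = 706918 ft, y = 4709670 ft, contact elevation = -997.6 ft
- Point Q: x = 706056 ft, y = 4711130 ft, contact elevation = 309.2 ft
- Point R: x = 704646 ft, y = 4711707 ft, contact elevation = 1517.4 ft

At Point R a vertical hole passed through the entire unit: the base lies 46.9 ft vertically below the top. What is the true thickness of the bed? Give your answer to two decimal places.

Two edge vectors: Point P→Point Q = (-862, 1460, 1306.8), Point P→Point R = (-2272, 2037, 2515).
Normal n = (Point P→Point Q) × (Point P→Point R) = (1009948.4, -801119.6, 1561226).
So ∂z/∂x = −n_x/n_z = −0.64689 and ∂z/∂y = −n_y/n_z = 0.51313.
|∇z| = √(a²+b²) = 0.82570, so dip δ = arctan(0.82570) = 39.55°.
True thickness = vertical thickness × cos δ = 46.9 × cos 39.55° = 36.16 ft.

36.16 ft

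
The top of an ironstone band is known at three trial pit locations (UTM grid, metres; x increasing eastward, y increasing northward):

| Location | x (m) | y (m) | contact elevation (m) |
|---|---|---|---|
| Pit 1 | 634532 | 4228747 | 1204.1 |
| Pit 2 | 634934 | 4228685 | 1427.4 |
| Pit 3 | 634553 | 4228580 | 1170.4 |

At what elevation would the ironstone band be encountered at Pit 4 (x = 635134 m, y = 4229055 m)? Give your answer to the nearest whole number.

1650 m

Let the plane be z = a·x + b·y + c.
Pit 2−Pit 1: 402a − 62b = 223.3;  Pit 3−Pit 1: 21a − 167b = −33.7.
Solving gives a = 0.59819693, b = 0.27701878.
Then c = 1204.1 − a·634532 − b·4228747 = −1549813.31.
At (635134, 4229055): z = 379935.2 + 1171527.6 − 1549813.31 = 1649.5 m.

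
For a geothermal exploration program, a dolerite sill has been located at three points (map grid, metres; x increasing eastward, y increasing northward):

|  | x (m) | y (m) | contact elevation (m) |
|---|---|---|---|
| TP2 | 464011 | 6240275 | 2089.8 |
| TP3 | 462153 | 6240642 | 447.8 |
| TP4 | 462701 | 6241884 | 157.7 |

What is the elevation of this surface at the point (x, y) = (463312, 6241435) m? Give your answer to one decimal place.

Two edge vectors: TP2→TP3 = (-1858, 367, -1642), TP2→TP4 = (-1310, 1609, -1932.1).
Normal n = (TP2→TP3) × (TP2→TP4) = (1932897.3, -1438821.8, -2508752).
So ∂z/∂x = −n_x/n_z = 0.770461688 and ∂z/∂y = −n_y/n_z = −0.573520938.
Intercept c from TP2: 2089.8 − 357502.70 + 3578928.37 = 3223515.47.
At (463312, 6241435): z = 356964.1 − 3579593.7 + 3223515.47 = 886.0 m.

886.0 m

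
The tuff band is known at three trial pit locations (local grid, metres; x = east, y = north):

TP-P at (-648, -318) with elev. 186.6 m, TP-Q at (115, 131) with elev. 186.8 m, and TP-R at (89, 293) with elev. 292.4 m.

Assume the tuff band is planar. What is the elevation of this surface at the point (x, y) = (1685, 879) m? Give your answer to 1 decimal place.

Two edge vectors: TP-P→TP-Q = (763, 449, 0.2), TP-P→TP-R = (737, 611, 105.8).
Normal n = (TP-P→TP-Q) × (TP-P→TP-R) = (47382, -80578, 135280).
So ∂z/∂x = −n_x/n_z = −0.350251 and ∂z/∂y = −n_y/n_z = 0.595639.
Intercept c from TP-P: 186.6 − 226.96 + 189.41 = 149.05.
At (1685, 879): z = −590.2 + 523.6 + 149.05 = 82.4 m.

82.4 m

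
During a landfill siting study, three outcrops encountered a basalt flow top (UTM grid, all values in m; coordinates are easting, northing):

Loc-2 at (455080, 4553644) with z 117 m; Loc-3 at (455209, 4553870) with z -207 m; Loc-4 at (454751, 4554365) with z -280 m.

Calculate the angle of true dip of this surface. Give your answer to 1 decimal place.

Two edge vectors: Loc-2→Loc-3 = (129, 226, -324), Loc-2→Loc-4 = (-329, 721, -397).
Normal n = (Loc-2→Loc-3) × (Loc-2→Loc-4) = (143882, 157809, 167363).
So ∂z/∂easting = −n_x/n_z = −0.85970 and ∂z/∂northing = −n_y/n_z = −0.94291.
Gradient magnitude |∇z| = √(a² + b²) = √(0.73908 + 0.88909) = 1.27600.
True dip = arctan(1.27600) = 51.9°, dipping toward NE (azimuth ≈ 042°).

51.9°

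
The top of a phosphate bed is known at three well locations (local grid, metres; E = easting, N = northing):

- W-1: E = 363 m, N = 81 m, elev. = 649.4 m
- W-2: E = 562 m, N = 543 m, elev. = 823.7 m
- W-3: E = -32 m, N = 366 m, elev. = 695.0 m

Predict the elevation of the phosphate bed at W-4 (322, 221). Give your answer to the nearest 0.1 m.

Let the plane be z = a·E + b·N + c.
W-2−W-1: 199a + 462b = 174.3;  W-3−W-1: −395a + 285b = 45.6.
Solving gives a = 0.11960, b = 0.32576.
Then c = 649.4 − a·363 − b·81 = 579.60.
At (322, 221): z = 38.5 + 72.0 + 579.60 = 690.1 m.

690.1 m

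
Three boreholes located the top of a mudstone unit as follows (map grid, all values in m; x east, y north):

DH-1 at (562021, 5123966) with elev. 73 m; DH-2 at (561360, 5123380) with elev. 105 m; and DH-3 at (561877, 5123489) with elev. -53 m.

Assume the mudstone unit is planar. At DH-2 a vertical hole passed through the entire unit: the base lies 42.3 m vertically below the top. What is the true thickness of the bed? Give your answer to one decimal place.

Let the plane be z = a·x + b·y + c.
DH-2−DH-1: −661a − 586b = 32;  DH-3−DH-1: −144a − 477b = −126.
Solving gives a = −0.38586, b = 0.38064.
|∇z| = √(a²+b²) = 0.54201, so dip δ = arctan(0.54201) = 28.46°.
True thickness = vertical thickness × cos δ = 42.3 × cos 28.46° = 37.2 m.

37.2 m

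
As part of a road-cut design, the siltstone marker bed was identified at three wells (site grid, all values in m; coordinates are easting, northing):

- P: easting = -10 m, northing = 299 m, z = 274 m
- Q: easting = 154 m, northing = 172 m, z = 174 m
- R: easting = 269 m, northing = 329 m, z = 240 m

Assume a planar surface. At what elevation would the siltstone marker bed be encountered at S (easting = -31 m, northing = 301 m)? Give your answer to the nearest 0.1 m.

Two edge vectors: P→Q = (164, -127, -100), P→R = (279, 30, -34).
Normal n = (P→Q) × (P→R) = (7318, -22324, 40353).
So ∂z/∂easting = −n_x/n_z = −0.18135 and ∂z/∂northing = −n_y/n_z = 0.55322.
Intercept c from P: 274 − 1.81 − 165.41 = 106.77.
At (-31, 301): z = 5.6 + 166.5 + 106.77 = 278.9 m.

278.9 m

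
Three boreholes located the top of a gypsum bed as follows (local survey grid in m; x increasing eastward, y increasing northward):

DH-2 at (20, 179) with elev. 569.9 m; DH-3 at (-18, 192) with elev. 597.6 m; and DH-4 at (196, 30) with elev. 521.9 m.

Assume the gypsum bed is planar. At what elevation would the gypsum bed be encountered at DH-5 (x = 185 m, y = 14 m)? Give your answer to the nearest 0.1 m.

547.8 m

Let the plane be z = a·x + b·y + c.
DH-3−DH-2: −38a + 13b = 27.7;  DH-4−DH-2: 176a − 149b = −48.
Solving gives a = −1.03832, b = −0.90433.
Then c = 569.9 − a·20 − b·179 = 752.54.
At (185, 14): z = −192.1 − 12.7 + 752.54 = 547.8 m.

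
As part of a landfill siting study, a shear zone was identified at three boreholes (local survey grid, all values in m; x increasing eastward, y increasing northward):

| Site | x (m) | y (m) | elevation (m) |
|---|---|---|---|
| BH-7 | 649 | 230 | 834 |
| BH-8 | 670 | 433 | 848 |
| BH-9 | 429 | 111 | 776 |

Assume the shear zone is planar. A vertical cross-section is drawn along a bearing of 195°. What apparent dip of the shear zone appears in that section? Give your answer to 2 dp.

5.98°

Let the plane be z = a·x + b·y + c.
BH-8−BH-7: 21a + 203b = 14;  BH-9−BH-7: −220a − 119b = −58.
Solving gives a = 0.23975, b = 0.04416.
Unit vector along 195° is (sin 195°, cos 195°) = (-0.2588, -0.9659).
Slope in that direction = a·(-0.2588) + b·(-0.9659) = −0.10471.
Apparent dip = arctan|0.10471| = 5.98° (true dip is 13.7°, so apparent ≤ true as expected).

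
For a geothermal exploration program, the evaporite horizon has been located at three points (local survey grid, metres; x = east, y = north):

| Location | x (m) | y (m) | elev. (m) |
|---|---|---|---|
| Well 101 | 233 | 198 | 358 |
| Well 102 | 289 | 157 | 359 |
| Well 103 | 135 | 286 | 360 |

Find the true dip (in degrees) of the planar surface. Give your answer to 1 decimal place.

16.5°

Two edge vectors: Well 101→Well 102 = (56, -41, 1), Well 101→Well 103 = (-98, 88, 2).
Normal n = (Well 101→Well 102) × (Well 101→Well 103) = (-170, -210, 910).
So ∂z/∂x = −n_x/n_z = 0.18681 and ∂z/∂y = −n_y/n_z = 0.23077.
Gradient magnitude |∇z| = √(a² + b²) = √(0.03490 + 0.05325) = 0.29691.
True dip = arctan(0.29691) = 16.5°, dipping toward SW (azimuth ≈ 219°).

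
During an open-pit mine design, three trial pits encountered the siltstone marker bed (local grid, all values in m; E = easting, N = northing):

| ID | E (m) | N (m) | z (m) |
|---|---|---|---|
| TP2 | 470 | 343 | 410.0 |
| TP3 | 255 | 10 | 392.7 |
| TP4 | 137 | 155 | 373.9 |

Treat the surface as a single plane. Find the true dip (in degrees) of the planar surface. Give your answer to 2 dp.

Two edge vectors: TP2→TP3 = (-215, -333, -17.3), TP2→TP4 = (-333, -188, -36.1).
Normal n = (TP2→TP3) × (TP2→TP4) = (8768.9, -2000.6, -70469).
So ∂z/∂E = −n_x/n_z = 0.12444 and ∂z/∂N = −n_y/n_z = −0.02839.
Gradient magnitude |∇z| = √(a² + b²) = √(0.01548 + 0.00081) = 0.12763.
True dip = arctan(0.12763) = 7.27°, dipping toward WNW (azimuth ≈ 283°).

7.27°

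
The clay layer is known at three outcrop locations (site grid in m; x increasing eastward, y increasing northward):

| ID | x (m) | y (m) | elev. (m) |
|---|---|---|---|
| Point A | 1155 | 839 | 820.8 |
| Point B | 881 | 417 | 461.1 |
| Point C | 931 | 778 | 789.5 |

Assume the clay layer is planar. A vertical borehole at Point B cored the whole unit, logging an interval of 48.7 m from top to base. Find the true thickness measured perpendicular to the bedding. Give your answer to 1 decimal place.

Two edge vectors: Point A→Point B = (-274, -422, -359.7), Point A→Point C = (-224, -61, -31.3).
Normal n = (Point A→Point B) × (Point A→Point C) = (-8733.1, 71996.6, -77814).
So ∂z/∂x = −n_x/n_z = −0.11223 and ∂z/∂y = −n_y/n_z = 0.92524.
|∇z| = √(a²+b²) = 0.93202, so dip δ = arctan(0.93202) = 42.98°.
True thickness = vertical thickness × cos δ = 48.7 × cos 42.98° = 35.6 m.

35.6 m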